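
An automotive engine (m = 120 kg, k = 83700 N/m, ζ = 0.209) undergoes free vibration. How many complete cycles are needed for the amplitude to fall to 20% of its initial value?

2 cycles

Logarithmic decrement δ = 2πζ/√(1 − ζ²) = 2π × 0.2090/√(1 − 0.0437) = 1.343.
x_n/x₀ = e^(−nδ) ≤ 0.2; take ln: n ≥ ln(1/0.2)/δ = 1.609/1.343 = 1.199.
So 2 complete cycles are required.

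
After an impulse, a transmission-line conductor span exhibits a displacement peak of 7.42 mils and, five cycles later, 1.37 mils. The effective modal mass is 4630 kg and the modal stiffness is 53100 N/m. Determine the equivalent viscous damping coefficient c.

Logarithmic decrement δ = (1/n)·ln(x₀/x_n) = (1/5)·ln(7.42/1.37) = (1/5)·ln(5.416) = 0.3379.
ζ = δ/√(4π² + δ²) = 0.3379/√(39.48 + 0.114) = 0.3379/6.292 = 0.05370.
c = ζ · 2√(km) = 0.05370 × 2√(53100 × 4630) = 0.05370 × 31360 = 1684 N·s/m.

1680 N·s/m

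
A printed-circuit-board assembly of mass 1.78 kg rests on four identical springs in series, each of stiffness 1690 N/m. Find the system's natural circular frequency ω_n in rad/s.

Series springs: 1/k_eq = 4/1690, so k_eq = 1690/4 = 422.5 N/m.
ω_n = √(k_eq/m) = √(422.5/1.78) = √237.4 = 15.41 rad/s.

15.4 rad/s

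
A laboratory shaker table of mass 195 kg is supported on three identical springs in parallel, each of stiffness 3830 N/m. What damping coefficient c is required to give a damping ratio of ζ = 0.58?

1740 N·s/m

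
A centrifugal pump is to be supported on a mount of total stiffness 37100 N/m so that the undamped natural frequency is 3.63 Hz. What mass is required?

ω_n = 2πf_n = 2π × 3.63 = 22.81 rad/s.
m = k/ω_n² = 37100/22.81² = 37100/520.2 = 71.32 kg.

71.3 kg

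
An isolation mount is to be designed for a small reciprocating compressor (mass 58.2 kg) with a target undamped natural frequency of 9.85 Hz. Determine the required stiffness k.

223000 N/m

ω_n = 2πf_n = 2π × 9.85 = 61.89 rad/s.
k = m·ω_n² = 58.2 × 61.89² = 58.2 × 3830 = 222900 N/m.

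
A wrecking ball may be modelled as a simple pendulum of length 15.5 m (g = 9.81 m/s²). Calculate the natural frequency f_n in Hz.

0.127 Hz

For a simple pendulum ω_n = √(g/L) = √(9.81/15.5) = √0.6329 = 0.7956 rad/s.
f_n = ω_n/(2π) = 0.7956/6.283 = 0.1266 Hz.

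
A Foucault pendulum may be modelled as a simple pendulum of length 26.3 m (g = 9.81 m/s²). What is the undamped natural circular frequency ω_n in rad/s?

0.611 rad/s

For a simple pendulum ω_n = √(g/L) = √(9.81/26.3) = √0.3730 = 0.6107 rad/s.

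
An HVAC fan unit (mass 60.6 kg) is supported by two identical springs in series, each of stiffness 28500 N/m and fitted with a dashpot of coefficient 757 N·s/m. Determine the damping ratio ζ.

0.407

Series springs: 1/k_eq = 2/28500, so k_eq = 28500/2 = 14250 N/m.
ω_n = √(k_eq/m) = √(14250/60.6) = 15.33 rad/s.
Critical damping c_c = 2√(k_eq·m) = 2√(14250 × 60.6) = 1859 N·s/m, so ζ = c/c_c = 757/1859 = 0.4073.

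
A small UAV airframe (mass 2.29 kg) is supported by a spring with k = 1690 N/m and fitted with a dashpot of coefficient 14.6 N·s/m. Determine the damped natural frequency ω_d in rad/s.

ω_n = √(k/m) = √(1690/2.29) = 27.17 rad/s.
Critical damping c_c = 2√(k·m) = 2√(1690 × 2.29) = 124.4 N·s/m, so ζ = c/c_c = 14.6/124.4 = 0.1173.
ω_d = ω_n√(1 − ζ²) = 27.17 × √(1 − 0.0138) = 26.98 rad/s.

27.0 rad/s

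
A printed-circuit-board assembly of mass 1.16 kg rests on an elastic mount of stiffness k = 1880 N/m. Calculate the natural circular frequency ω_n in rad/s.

40.3 rad/s

ω_n = √(k/m) = √(1880/1.16) = √1621 = 40.26 rad/s.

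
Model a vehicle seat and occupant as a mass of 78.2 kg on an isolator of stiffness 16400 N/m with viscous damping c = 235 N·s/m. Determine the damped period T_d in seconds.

0.436 s

ω_n = √(k/m) = √(16400/78.2) = 14.48 rad/s.
Critical damping c_c = 2√(k·m) = 2√(16400 × 78.2) = 2265 N·s/m, so ζ = c/c_c = 235/2265 = 0.1038.
ω_d = ω_n√(1 − ζ²) = 14.48 × √(1 − 0.0108) = 14.40 rad/s.
T_d = 2π/ω_d = 0.4362 s.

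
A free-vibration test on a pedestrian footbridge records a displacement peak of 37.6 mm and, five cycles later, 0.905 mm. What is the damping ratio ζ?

0.118

Logarithmic decrement δ = (1/n)·ln(x₀/x_n) = (1/5)·ln(37.6/0.905) = (1/5)·ln(41.55) = 0.7454.
ζ = δ/√(4π² + δ²) = 0.7454/√(39.48 + 0.556) = 0.7454/6.327 = 0.1178.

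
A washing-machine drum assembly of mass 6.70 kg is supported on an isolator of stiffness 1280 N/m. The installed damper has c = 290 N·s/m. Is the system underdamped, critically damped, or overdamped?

c_c = 2√(k·m) = 185.2 N·s/m; ζ = c/c_c = 290/185.2 = 1.57.
Since ζ > 1 the system is overdamped.

overdamped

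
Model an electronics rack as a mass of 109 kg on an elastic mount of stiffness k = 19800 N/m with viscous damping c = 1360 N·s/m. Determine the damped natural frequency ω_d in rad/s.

11.9 rad/s

ω_n = √(k/m) = √(19800/109) = 13.48 rad/s.
Critical damping c_c = 2√(k·m) = 2√(19800 × 109) = 2938 N·s/m, so ζ = c/c_c = 1360/2938 = 0.4629.
ω_d = ω_n√(1 − ζ²) = 13.48 × √(1 − 0.214) = 11.95 rad/s.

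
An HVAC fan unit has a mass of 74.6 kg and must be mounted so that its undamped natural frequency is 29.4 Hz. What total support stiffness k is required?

ω_n = 2πf_n = 2π × 29.4 = 184.7 rad/s.
k = m·ω_n² = 74.6 × 184.7² = 74.6 × 34120 = 2546000 N/m.

2550000 N/m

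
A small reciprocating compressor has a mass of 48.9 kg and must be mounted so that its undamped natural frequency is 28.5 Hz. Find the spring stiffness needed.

1570000 N/m

ω_n = 2πf_n = 2π × 28.5 = 179.1 rad/s.
k = m·ω_n² = 48.9 × 179.1² = 48.9 × 32070 = 1568000 N/m.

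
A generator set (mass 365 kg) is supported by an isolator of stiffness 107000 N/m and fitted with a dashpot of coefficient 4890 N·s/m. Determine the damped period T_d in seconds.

0.399 s

ω_n = √(k/m) = √(107000/365) = 17.12 rad/s.
Critical damping c_c = 2√(k·m) = 2√(107000 × 365) = 12500 N·s/m, so ζ = c/c_c = 4890/12500 = 0.3912.
ω_d = ω_n√(1 − ζ²) = 17.12 × √(1 − 0.153) = 15.76 rad/s.
T_d = 2π/ω_d = 0.3988 s.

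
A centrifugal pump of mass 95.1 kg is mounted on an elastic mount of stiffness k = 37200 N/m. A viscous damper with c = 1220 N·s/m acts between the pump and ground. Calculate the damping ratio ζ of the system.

ω_n = √(k/m) = √(37200/95.1) = 19.78 rad/s.
Critical damping c_c = 2√(k·m) = 2√(37200 × 95.1) = 3762 N·s/m, so ζ = c/c_c = 1220/3762 = 0.3243.

0.324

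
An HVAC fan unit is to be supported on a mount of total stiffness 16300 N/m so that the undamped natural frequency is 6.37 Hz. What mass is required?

ω_n = 2πf_n = 2π × 6.37 = 40.02 rad/s.
m = k/ω_n² = 16300/40.02² = 16300/1602 = 10.18 kg.

10.2 kg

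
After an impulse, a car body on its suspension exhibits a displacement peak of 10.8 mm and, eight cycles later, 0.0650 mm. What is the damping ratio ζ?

0.101

Logarithmic decrement δ = (1/n)·ln(x₀/x_n) = (1/8)·ln(10.8/0.0650) = (1/8)·ln(166.2) = 0.6391.
ζ = δ/√(4π² + δ²) = 0.6391/√(39.48 + 0.408) = 0.6391/6.316 = 0.1012.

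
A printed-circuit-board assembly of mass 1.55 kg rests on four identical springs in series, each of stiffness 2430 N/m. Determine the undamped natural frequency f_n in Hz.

Series springs: 1/k_eq = 4/2430, so k_eq = 2430/4 = 607.5 N/m.
ω_n = √(k_eq/m) = √(607.5/1.55) = √391.9 = 19.80 rad/s.
f_n = ω_n/(2π) = 19.80/6.283 = 3.151 Hz.

3.15 Hz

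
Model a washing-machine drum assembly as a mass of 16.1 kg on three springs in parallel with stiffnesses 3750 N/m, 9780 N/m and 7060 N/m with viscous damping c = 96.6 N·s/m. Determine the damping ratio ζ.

0.0839

Parallel springs add: k_eq = 3750 + 9780 + 7060 = 20590 N/m.
ω_n = √(k_eq/m) = √(20590/16.1) = 35.76 rad/s.
Critical damping c_c = 2√(k_eq·m) = 2√(20590 × 16.1) = 1152 N·s/m, so ζ = c/c_c = 96.6/1152 = 0.08389.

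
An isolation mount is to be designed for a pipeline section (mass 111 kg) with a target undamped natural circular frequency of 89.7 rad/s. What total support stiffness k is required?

k = m·ω_n² = 111 × 89.70² = 111 × 8046 = 893100 N/m.

893000 N/m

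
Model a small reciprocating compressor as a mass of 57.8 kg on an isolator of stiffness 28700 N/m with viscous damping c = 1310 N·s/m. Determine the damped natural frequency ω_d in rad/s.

ω_n = √(k/m) = √(28700/57.8) = 22.28 rad/s.
Critical damping c_c = 2√(k·m) = 2√(28700 × 57.8) = 2576 N·s/m, so ζ = c/c_c = 1310/2576 = 0.5086.
ω_d = ω_n√(1 − ζ²) = 22.28 × √(1 − 0.259) = 19.19 rad/s.

19.2 rad/s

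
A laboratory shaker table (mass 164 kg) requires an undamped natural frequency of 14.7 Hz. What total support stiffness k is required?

1400000 N/m

ω_n = 2πf_n = 2π × 14.7 = 92.36 rad/s.
k = m·ω_n² = 164 × 92.36² = 164 × 8531 = 1399000 N/m.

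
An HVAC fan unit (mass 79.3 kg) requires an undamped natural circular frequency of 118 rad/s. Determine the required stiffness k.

k = m·ω_n² = 79.3 × 118.0² = 79.3 × 13920 = 1104000 N/m.

1100000 N/m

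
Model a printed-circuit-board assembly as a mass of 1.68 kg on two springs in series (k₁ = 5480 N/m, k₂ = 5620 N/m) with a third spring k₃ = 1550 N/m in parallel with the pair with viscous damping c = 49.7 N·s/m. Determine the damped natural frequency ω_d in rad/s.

Series pair: k_s = k₁k₂/(k₁+k₂) = (5480)(5620)/(5480 + 5620) = 2775 N/m. In parallel with k₃: k_eq = 2775 + 1550 = 4325 N/m.
ω_n = √(k_eq/m) = √(4325/1.68) = 50.74 rad/s.
Critical damping c_c = 2√(k_eq·m) = 2√(4325 × 1.68) = 170.5 N·s/m, so ζ = c/c_c = 49.7/170.5 = 0.2915.
ω_d = ω_n√(1 − ζ²) = 50.74 × √(1 − 0.0850) = 48.53 rad/s.

48.5 rad/s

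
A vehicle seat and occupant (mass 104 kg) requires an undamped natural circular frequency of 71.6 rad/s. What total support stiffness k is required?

k = m·ω_n² = 104 × 71.60² = 104 × 5127 = 533200 N/m.

533000 N/m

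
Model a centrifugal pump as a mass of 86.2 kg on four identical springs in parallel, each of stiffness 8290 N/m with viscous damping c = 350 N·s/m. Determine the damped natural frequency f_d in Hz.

Parallel springs add: k_eq = 4 × 8290 = 33160 N/m.
ω_n = √(k_eq/m) = √(33160/86.2) = 19.61 rad/s.
Critical damping c_c = 2√(k_eq·m) = 2√(33160 × 86.2) = 3381 N·s/m, so ζ = c/c_c = 350/3381 = 0.1035.
ω_d = ω_n√(1 − ζ²) = 19.61 × √(1 − 0.0107) = 19.51 rad/s.
f_d = ω_d/(2π) = 3.105 Hz.

3.10 Hz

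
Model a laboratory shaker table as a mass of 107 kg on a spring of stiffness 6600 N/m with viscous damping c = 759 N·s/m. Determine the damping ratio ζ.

ω_n = √(k/m) = √(6600/107) = 7.854 rad/s.
Critical damping c_c = 2√(k·m) = 2√(6600 × 107) = 1681 N·s/m, so ζ = c/c_c = 759/1681 = 0.4516.

0.452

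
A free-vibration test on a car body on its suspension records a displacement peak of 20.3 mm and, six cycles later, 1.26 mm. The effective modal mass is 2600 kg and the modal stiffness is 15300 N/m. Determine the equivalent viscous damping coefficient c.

928 N·s/m

Logarithmic decrement δ = (1/n)·ln(x₀/x_n) = (1/6)·ln(20.3/1.26) = (1/6)·ln(16.11) = 0.4633.
ζ = δ/√(4π² + δ²) = 0.4633/√(39.48 + 0.215) = 0.4633/6.300 = 0.07353.
c = ζ · 2√(km) = 0.07353 × 2√(15300 × 2600) = 0.07353 × 12610 = 927.5 N·s/m.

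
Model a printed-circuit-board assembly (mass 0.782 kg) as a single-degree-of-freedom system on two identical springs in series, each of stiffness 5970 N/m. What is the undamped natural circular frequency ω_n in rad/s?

61.8 rad/s

Series springs: 1/k_eq = 2/5970, so k_eq = 5970/2 = 2985 N/m.
ω_n = √(k_eq/m) = √(2985/0.782) = √3817 = 61.78 rad/s.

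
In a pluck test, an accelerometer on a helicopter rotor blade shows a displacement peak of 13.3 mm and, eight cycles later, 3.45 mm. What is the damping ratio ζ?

0.0268

Logarithmic decrement δ = (1/n)·ln(x₀/x_n) = (1/8)·ln(13.3/3.45) = (1/8)·ln(3.855) = 0.1687.
ζ = δ/√(4π² + δ²) = 0.1687/√(39.48 + 0.0285) = 0.1687/6.285 = 0.02684.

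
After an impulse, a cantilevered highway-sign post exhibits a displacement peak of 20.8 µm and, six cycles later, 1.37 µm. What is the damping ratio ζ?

0.0720

Logarithmic decrement δ = (1/n)·ln(x₀/x_n) = (1/6)·ln(20.8/1.37) = (1/6)·ln(15.18) = 0.4534.
ζ = δ/√(4π² + δ²) = 0.4534/√(39.48 + 0.206) = 0.4534/6.300 = 0.07197.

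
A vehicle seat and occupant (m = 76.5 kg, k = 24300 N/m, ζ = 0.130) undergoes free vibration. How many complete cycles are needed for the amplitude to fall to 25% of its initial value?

2 cycles

Logarithmic decrement δ = 2πζ/√(1 − ζ²) = 2π × 0.1300/√(1 − 0.0169) = 0.8238.
x_n/x₀ = e^(−nδ) ≤ 0.25; take ln: n ≥ ln(1/0.25)/δ = 1.386/0.8238 = 1.683.
So 2 complete cycles are required.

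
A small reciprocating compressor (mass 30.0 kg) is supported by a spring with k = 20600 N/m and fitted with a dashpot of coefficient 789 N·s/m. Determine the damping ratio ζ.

ω_n = √(k/m) = √(20600/30.0) = 26.20 rad/s.
Critical damping c_c = 2√(k·m) = 2√(20600 × 30.0) = 1572 N·s/m, so ζ = c/c_c = 789/1572 = 0.5018.

0.502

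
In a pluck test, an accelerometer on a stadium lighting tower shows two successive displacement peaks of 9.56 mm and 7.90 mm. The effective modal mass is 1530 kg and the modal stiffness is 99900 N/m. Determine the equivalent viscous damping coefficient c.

Logarithmic decrement δ = (1/n)·ln(x₀/x_n) = (1/1)·ln(9.56/7.90) = (1/1)·ln(1.210) = 0.1907.
ζ = δ/√(4π² + δ²) = 0.1907/√(39.48 + 0.0364) = 0.1907/6.286 = 0.03034.
c = ζ · 2√(km) = 0.03034 × 2√(99900 × 1530) = 0.03034 × 24730 = 750.2 N·s/m.

750 N·s/m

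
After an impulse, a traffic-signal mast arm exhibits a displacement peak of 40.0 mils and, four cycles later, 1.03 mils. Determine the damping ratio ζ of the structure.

0.144

Logarithmic decrement δ = (1/n)·ln(x₀/x_n) = (1/4)·ln(40.0/1.03) = (1/4)·ln(38.83) = 0.9148.
ζ = δ/√(4π² + δ²) = 0.9148/√(39.48 + 0.837) = 0.9148/6.349 = 0.1441.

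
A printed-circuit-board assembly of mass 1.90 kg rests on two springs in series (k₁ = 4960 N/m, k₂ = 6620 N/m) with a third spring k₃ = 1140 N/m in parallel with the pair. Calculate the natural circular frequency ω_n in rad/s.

Series pair: k_s = k₁k₂/(k₁+k₂) = (4960)(6620)/(4960 + 6620) = 2836 N/m. In parallel with k₃: k_eq = 2836 + 1140 = 3976 N/m.
ω_n = √(k_eq/m) = √(3976/1.90) = √2092 = 45.74 rad/s.

45.7 rad/s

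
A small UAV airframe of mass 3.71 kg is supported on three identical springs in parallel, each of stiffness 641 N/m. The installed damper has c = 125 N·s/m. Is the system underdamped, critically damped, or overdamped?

underdamped

Parallel springs add: k_eq = 3 × 641 = 1923 N/m.
c_c = 2√(k_eq·m) = 168.9 N·s/m; ζ = c/c_c = 125/168.9 = 0.740.
Since ζ < 1 the system is underdamped.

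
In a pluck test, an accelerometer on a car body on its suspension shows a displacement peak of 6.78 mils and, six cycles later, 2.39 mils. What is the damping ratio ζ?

Logarithmic decrement δ = (1/n)·ln(x₀/x_n) = (1/6)·ln(6.78/2.39) = (1/6)·ln(2.837) = 0.1738.
ζ = δ/√(4π² + δ²) = 0.1738/√(39.48 + 0.0302) = 0.1738/6.286 = 0.02765.

0.0276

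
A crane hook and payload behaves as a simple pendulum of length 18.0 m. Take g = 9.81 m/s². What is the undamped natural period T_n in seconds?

For a simple pendulum ω_n = √(g/L) = √(9.81/18.0) = √0.5450 = 0.7382 rad/s.
T_n = 2π/ω_n = 6.283/0.7382 = 8.511 s.

8.51 s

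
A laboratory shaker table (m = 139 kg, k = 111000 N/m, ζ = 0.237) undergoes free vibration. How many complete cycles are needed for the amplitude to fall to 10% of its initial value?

2 cycles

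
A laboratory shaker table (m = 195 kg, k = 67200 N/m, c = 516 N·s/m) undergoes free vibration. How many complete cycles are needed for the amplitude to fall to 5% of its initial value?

ζ = c/(2√(km)) = 516/(2√(67200 × 195)) = 516/7240 = 0.07127.
Logarithmic decrement δ = 2πζ/√(1 − ζ²) = 2π × 0.07127/√(1 − 0.00508) = 0.4490.
x_n/x₀ = e^(−nδ) ≤ 0.05; take ln: n ≥ ln(1/0.05)/δ = 2.996/0.4490 = 6.673.
So 7 complete cycles are required.

7 cycles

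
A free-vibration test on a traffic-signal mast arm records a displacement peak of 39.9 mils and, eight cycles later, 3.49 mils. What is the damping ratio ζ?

Logarithmic decrement δ = (1/n)·ln(x₀/x_n) = (1/8)·ln(39.9/3.49) = (1/8)·ln(11.43) = 0.3046.
ζ = δ/√(4π² + δ²) = 0.3046/√(39.48 + 0.0928) = 0.3046/6.291 = 0.04842.

0.0484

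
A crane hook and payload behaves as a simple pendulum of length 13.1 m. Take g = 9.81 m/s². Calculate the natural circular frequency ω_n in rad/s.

For a simple pendulum ω_n = √(g/L) = √(9.81/13.1) = √0.7489 = 0.8654 rad/s.

0.865 rad/s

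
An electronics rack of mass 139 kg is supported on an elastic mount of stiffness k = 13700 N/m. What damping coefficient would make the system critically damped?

c_c = 2√(k·m) = 2√(13700 × 139) = 2 × 1380 = 2760 N·s/m.

2760 N·s/m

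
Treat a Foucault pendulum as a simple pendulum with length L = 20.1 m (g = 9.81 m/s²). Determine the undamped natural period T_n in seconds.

For a simple pendulum ω_n = √(g/L) = √(9.81/20.1) = √0.4881 = 0.6986 rad/s.
T_n = 2π/ω_n = 6.283/0.6986 = 8.994 s.

8.99 s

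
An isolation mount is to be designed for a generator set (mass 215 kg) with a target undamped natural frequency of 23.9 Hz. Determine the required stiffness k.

ω_n = 2πf_n = 2π × 23.9 = 150.2 rad/s.
k = m·ω_n² = 215 × 150.2² = 215 × 22550 = 4848000 N/m.

4850000 N/m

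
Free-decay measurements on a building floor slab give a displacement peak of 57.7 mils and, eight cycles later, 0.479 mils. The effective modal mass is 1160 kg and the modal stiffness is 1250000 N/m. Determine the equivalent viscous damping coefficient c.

7230 N·s/m

Logarithmic decrement δ = (1/n)·ln(x₀/x_n) = (1/8)·ln(57.7/0.479) = (1/8)·ln(120.5) = 0.5989.
ζ = δ/√(4π² + δ²) = 0.5989/√(39.48 + 0.359) = 0.5989/6.312 = 0.09489.
c = ζ · 2√(km) = 0.09489 × 2√(1250000 × 1160) = 0.09489 × 76160 = 7227 N·s/m.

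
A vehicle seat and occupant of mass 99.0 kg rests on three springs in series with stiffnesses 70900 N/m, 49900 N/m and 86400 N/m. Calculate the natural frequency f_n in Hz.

Series springs: 1/k_eq = 1/70900 + 1/49900 + 1/86400 = 4.572×10^-5, so k_eq = 21870 N/m.
ω_n = √(k_eq/m) = √(21870/99.0) = √220.9 = 14.86 rad/s.
f_n = ω_n/(2π) = 14.86/6.283 = 2.366 Hz.

2.37 Hz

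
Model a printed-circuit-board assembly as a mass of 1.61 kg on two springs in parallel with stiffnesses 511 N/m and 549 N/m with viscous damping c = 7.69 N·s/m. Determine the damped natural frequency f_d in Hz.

Parallel springs add: k_eq = 511 + 549 = 1060 N/m.
ω_n = √(k_eq/m) = √(1060/1.61) = 25.66 rad/s.
Critical damping c_c = 2√(k_eq·m) = 2√(1060 × 1.61) = 82.62 N·s/m, so ζ = c/c_c = 7.69/82.62 = 0.09307.
ω_d = ω_n√(1 − ζ²) = 25.66 × √(1 − 0.00866) = 25.55 rad/s.
f_d = ω_d/(2π) = 4.066 Hz.

4.07 Hz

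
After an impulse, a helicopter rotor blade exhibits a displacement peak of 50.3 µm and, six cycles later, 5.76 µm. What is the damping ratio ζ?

0.0574

Logarithmic decrement δ = (1/n)·ln(x₀/x_n) = (1/6)·ln(50.3/5.76) = (1/6)·ln(8.733) = 0.3612.
ζ = δ/√(4π² + δ²) = 0.3612/√(39.48 + 0.130) = 0.3612/6.294 = 0.05739.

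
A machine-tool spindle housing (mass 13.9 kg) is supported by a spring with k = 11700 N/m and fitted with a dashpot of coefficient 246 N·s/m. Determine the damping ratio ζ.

0.305

ω_n = √(k/m) = √(11700/13.9) = 29.01 rad/s.
Critical damping c_c = 2√(k·m) = 2√(11700 × 13.9) = 806.5 N·s/m, so ζ = c/c_c = 246/806.5 = 0.3050.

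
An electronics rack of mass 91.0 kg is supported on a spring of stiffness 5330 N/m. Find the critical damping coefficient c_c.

c_c = 2√(k·m) = 2√(5330 × 91.0) = 2 × 696.4 = 1393 N·s/m.

1390 N·s/m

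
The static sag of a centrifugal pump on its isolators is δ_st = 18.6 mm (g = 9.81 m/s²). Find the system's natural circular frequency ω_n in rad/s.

23.0 rad/s

ω_n = √(g/δ_st) = √(9.81/0.0186) = √527.4 = 22.97 rad/s.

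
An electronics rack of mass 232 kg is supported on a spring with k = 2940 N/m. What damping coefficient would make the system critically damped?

1650 N·s/m

c_c = 2√(k·m) = 2√(2940 × 232) = 2 × 825.9 = 1652 N·s/m.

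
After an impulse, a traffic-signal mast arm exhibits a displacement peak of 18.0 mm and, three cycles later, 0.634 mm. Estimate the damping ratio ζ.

0.175

Logarithmic decrement δ = (1/n)·ln(x₀/x_n) = (1/3)·ln(18.0/0.634) = (1/3)·ln(28.39) = 1.115.
ζ = δ/√(4π² + δ²) = 1.115/√(39.48 + 1.24) = 1.115/6.381 = 0.1748.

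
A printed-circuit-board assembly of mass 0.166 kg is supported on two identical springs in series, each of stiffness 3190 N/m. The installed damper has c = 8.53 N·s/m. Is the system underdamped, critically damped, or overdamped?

Series springs: 1/k_eq = 2/3190, so k_eq = 3190/2 = 1595 N/m.
c_c = 2√(k_eq·m) = 32.54 N·s/m; ζ = c/c_c = 8.53/32.54 = 0.262.
Since ζ < 1 the system is underdamped.

underdamped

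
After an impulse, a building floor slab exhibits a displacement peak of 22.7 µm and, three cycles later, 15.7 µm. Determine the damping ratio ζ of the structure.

Logarithmic decrement δ = (1/n)·ln(x₀/x_n) = (1/3)·ln(22.7/15.7) = (1/3)·ln(1.446) = 0.1229.
ζ = δ/√(4π² + δ²) = 0.1229/√(39.48 + 0.0151) = 0.1229/6.284 = 0.01956.

0.0196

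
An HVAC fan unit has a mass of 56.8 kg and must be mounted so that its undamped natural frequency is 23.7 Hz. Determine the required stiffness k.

ω_n = 2πf_n = 2π × 23.7 = 148.9 rad/s.
k = m·ω_n² = 56.8 × 148.9² = 56.8 × 22170 = 1260000 N/m.

1260000 N/m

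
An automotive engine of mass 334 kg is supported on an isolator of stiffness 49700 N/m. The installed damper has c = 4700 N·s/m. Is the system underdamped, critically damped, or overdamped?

underdamped

c_c = 2√(k·m) = 8149 N·s/m; ζ = c/c_c = 4700/8149 = 0.577.
Since ζ < 1 the system is underdamped.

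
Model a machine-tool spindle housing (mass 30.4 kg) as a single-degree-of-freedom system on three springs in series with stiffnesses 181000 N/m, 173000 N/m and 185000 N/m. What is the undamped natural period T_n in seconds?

0.142 s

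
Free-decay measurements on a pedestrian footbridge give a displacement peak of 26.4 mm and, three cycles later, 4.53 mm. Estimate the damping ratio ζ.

0.0931

Logarithmic decrement δ = (1/n)·ln(x₀/x_n) = (1/3)·ln(26.4/4.53) = (1/3)·ln(5.828) = 0.5875.
ζ = δ/√(4π² + δ²) = 0.5875/√(39.48 + 0.345) = 0.5875/6.311 = 0.09310.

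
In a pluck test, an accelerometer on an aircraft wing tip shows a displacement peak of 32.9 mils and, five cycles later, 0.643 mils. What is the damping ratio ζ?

0.124

Logarithmic decrement δ = (1/n)·ln(x₀/x_n) = (1/5)·ln(32.9/0.643) = (1/5)·ln(51.17) = 0.7870.
ζ = δ/√(4π² + δ²) = 0.7870/√(39.48 + 0.619) = 0.7870/6.332 = 0.1243.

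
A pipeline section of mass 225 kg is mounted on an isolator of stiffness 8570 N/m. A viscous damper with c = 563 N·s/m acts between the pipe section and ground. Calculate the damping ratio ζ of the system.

0.203

ω_n = √(k/m) = √(8570/225) = 6.172 rad/s.
Critical damping c_c = 2√(k·m) = 2√(8570 × 225) = 2777 N·s/m, so ζ = c/c_c = 563/2777 = 0.2027.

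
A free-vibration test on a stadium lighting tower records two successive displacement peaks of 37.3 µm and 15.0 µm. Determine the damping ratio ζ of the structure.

0.143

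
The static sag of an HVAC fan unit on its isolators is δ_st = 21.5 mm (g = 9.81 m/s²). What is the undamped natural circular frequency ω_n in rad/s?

21.4 rad/s

ω_n = √(g/δ_st) = √(9.81/0.0215) = √456.3 = 21.36 rad/s.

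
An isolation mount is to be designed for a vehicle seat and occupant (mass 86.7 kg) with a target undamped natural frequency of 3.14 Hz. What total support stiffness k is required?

33700 N/m

ω_n = 2πf_n = 2π × 3.14 = 19.73 rad/s.
k = m·ω_n² = 86.7 × 19.73² = 86.7 × 389.2 = 33750 N/m.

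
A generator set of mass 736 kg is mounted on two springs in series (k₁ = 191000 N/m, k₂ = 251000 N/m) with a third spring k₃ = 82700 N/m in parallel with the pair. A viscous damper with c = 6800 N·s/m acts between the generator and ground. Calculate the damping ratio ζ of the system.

0.287

Series pair: k_s = k₁k₂/(k₁+k₂) = (191000)(251000)/(191000 + 251000) = 108500 N/m. In parallel with k₃: k_eq = 108500 + 82700 = 191200 N/m.
ω_n = √(k_eq/m) = √(191200/736) = 16.12 rad/s.
Critical damping c_c = 2√(k_eq·m) = 2√(191200 × 736) = 23720 N·s/m, so ζ = c/c_c = 6800/23720 = 0.2866.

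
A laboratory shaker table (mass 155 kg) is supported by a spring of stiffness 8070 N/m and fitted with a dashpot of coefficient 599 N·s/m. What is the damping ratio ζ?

0.268

ω_n = √(k/m) = √(8070/155) = 7.216 rad/s.
Critical damping c_c = 2√(k·m) = 2√(8070 × 155) = 2237 N·s/m, so ζ = c/c_c = 599/2237 = 0.2678.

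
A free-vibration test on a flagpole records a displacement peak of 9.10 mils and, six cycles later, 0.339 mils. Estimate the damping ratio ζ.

Logarithmic decrement δ = (1/n)·ln(x₀/x_n) = (1/6)·ln(9.10/0.339) = (1/6)·ln(26.84) = 0.5483.
ζ = δ/√(4π² + δ²) = 0.5483/√(39.48 + 0.301) = 0.5483/6.307 = 0.08694.

0.0869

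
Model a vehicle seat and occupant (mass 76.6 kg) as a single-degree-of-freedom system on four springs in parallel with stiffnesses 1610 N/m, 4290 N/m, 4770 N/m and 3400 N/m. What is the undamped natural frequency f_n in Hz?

Parallel springs add: k_eq = 1610 + 4290 + 4770 + 3400 = 14070 N/m.
ω_n = √(k_eq/m) = √(14070/76.6) = √183.7 = 13.55 rad/s.
f_n = ω_n/(2π) = 13.55/6.283 = 2.157 Hz.

2.16 Hz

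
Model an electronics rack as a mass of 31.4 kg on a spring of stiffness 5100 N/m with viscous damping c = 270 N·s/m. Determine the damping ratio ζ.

ω_n = √(k/m) = √(5100/31.4) = 12.74 rad/s.
Critical damping c_c = 2√(k·m) = 2√(5100 × 31.4) = 800.3 N·s/m, so ζ = c/c_c = 270/800.3 = 0.3374.

0.337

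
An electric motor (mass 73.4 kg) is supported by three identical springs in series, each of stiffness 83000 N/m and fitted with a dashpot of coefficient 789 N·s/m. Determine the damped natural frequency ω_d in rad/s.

Series springs: 1/k_eq = 3/83000, so k_eq = 83000/3 = 27670 N/m.
ω_n = √(k_eq/m) = √(27670/73.4) = 19.41 rad/s.
Critical damping c_c = 2√(k_eq·m) = 2√(27670 × 73.4) = 2850 N·s/m, so ζ = c/c_c = 789/2850 = 0.2768.
ω_d = ω_n√(1 − ζ²) = 19.41 × √(1 − 0.0766) = 18.66 rad/s.

18.7 rad/s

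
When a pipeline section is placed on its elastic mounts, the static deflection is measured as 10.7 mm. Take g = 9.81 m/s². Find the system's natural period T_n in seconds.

0.208 s

ω_n = √(g/δ_st) = √(9.81/0.0107) = √916.8 = 30.28 rad/s.
T_n = 2π/ω_n = 6.283/30.28 = 0.2075 s.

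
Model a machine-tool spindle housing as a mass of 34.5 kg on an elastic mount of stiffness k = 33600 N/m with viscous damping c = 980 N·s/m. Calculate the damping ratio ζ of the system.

0.455

ω_n = √(k/m) = √(33600/34.5) = 31.21 rad/s.
Critical damping c_c = 2√(k·m) = 2√(33600 × 34.5) = 2153 N·s/m, so ζ = c/c_c = 980/2153 = 0.4551.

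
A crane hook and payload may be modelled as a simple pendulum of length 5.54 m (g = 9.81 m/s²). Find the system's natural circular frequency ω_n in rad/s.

1.33 rad/s

For a simple pendulum ω_n = √(g/L) = √(9.81/5.54) = √1.771 = 1.331 rad/s.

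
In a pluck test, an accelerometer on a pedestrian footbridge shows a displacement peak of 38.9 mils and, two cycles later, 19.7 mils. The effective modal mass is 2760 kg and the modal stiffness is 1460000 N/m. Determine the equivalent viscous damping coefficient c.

Logarithmic decrement δ = (1/n)·ln(x₀/x_n) = (1/2)·ln(38.9/19.7) = (1/2)·ln(1.975) = 0.3402.
ζ = δ/√(4π² + δ²) = 0.3402/√(39.48 + 0.116) = 0.3402/6.292 = 0.05406.
c = ζ · 2√(km) = 0.05406 × 2√(1460000 × 2760) = 0.05406 × 127000 = 6864 N·s/m.

6860 N·s/m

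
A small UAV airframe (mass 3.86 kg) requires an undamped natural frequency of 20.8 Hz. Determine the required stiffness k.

ω_n = 2πf_n = 2π × 20.8 = 130.7 rad/s.
k = m·ω_n² = 3.86 × 130.7² = 3.86 × 17080 = 65930 N/m.

65900 N/m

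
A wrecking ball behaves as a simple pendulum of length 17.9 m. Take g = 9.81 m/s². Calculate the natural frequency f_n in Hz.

For a simple pendulum ω_n = √(g/L) = √(9.81/17.9) = √0.5480 = 0.7403 rad/s.
f_n = ω_n/(2π) = 0.7403/6.283 = 0.1178 Hz.

0.118 Hz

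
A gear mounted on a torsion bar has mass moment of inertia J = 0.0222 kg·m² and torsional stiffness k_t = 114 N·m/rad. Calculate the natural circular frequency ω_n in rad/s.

ω_n = √(k_t/J) = √(114/0.0222) = √5135 = 71.66 rad/s.

71.7 rad/s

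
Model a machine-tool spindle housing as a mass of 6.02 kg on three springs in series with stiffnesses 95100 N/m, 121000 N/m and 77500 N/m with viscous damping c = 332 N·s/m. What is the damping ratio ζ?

0.381

Series springs: 1/k_eq = 1/95100 + 1/121000 + 1/77500 = 3.168×10^-5, so k_eq = 31560 N/m.
ω_n = √(k_eq/m) = √(31560/6.02) = 72.41 rad/s.
Critical damping c_c = 2√(k_eq·m) = 2√(31560 × 6.02) = 871.8 N·s/m, so ζ = c/c_c = 332/871.8 = 0.3808.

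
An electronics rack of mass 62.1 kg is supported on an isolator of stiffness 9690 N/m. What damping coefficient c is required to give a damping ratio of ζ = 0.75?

1160 N·s/m

c_c = 2√(k·m) = 2√(9690 × 62.1) = 1551 N·s/m.
c = ζ·c_c = 0.75 × 1551 = 1164 N·s/m.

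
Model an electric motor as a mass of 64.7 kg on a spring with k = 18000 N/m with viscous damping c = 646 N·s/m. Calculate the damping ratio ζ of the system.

0.299

ω_n = √(k/m) = √(18000/64.7) = 16.68 rad/s.
Critical damping c_c = 2√(k·m) = 2√(18000 × 64.7) = 2158 N·s/m, so ζ = c/c_c = 646/2158 = 0.2993.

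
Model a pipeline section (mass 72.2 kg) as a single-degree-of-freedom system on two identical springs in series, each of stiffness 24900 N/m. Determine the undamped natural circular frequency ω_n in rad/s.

13.1 rad/s

Series springs: 1/k_eq = 2/24900, so k_eq = 24900/2 = 12450 N/m.
ω_n = √(k_eq/m) = √(12450/72.2) = √172.4 = 13.13 rad/s.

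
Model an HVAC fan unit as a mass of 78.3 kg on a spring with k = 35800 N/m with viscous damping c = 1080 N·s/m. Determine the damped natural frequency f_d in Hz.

3.22 Hz

ω_n = √(k/m) = √(35800/78.3) = 21.38 rad/s.
Critical damping c_c = 2√(k·m) = 2√(35800 × 78.3) = 3349 N·s/m, so ζ = c/c_c = 1080/3349 = 0.3225.
ω_d = ω_n√(1 − ζ²) = 21.38 × √(1 − 0.104) = 20.24 rad/s.
f_d = ω_d/(2π) = 3.221 Hz.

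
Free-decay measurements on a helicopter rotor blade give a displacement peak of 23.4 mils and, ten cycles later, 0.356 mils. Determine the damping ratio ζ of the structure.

0.0665

Logarithmic decrement δ = (1/n)·ln(x₀/x_n) = (1/10)·ln(23.4/0.356) = (1/10)·ln(65.73) = 0.4186.
ζ = δ/√(4π² + δ²) = 0.4186/√(39.48 + 0.175) = 0.4186/6.297 = 0.06647.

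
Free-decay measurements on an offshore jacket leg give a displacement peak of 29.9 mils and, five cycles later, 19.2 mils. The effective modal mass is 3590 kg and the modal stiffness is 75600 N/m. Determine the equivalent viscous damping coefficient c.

Logarithmic decrement δ = (1/n)·ln(x₀/x_n) = (1/5)·ln(29.9/19.2) = (1/5)·ln(1.557) = 0.08859.
ζ = δ/√(4π² + δ²) = 0.08859/√(39.48 + 0.00785) = 0.08859/6.284 = 0.01410.
c = ζ · 2√(km) = 0.01410 × 2√(75600 × 3590) = 0.01410 × 32950 = 464.5 N·s/m.

465 N·s/m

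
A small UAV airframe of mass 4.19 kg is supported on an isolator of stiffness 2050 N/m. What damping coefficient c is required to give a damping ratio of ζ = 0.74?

c_c = 2√(k·m) = 2√(2050 × 4.19) = 185.4 N·s/m.
c = ζ·c_c = 0.74 × 185.4 = 137.2 N·s/m.

137 N·s/m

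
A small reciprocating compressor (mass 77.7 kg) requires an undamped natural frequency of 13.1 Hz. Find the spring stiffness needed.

526000 N/m

ω_n = 2πf_n = 2π × 13.1 = 82.31 rad/s.
k = m·ω_n² = 77.7 × 82.31² = 77.7 × 6775 = 526400 N/m.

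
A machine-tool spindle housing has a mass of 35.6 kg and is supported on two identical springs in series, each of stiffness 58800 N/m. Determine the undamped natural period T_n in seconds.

0.219 s

Series springs: 1/k_eq = 2/58800, so k_eq = 58800/2 = 29400 N/m.
ω_n = √(k_eq/m) = √(29400/35.6) = √825.8 = 28.74 rad/s.
T_n = 2π/ω_n = 6.283/28.74 = 0.2186 s.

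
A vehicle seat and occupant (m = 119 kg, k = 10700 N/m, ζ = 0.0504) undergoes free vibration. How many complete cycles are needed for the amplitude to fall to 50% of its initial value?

Logarithmic decrement δ = 2πζ/√(1 − ζ²) = 2π × 0.05040/√(1 − 0.00254) = 0.3171.
x_n/x₀ = e^(−nδ) ≤ 0.5; take ln: n ≥ ln(1/0.5)/δ = 0.6931/0.3171 = 2.186.
So 3 complete cycles are required.

3 cycles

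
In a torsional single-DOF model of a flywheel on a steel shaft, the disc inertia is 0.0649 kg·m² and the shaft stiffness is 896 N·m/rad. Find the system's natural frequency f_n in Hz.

ω_n = √(k_t/J) = √(896/0.0649) = √13810 = 117.5 rad/s.
f_n = ω_n/(2π) = 117.5/6.283 = 18.70 Hz.

18.7 Hz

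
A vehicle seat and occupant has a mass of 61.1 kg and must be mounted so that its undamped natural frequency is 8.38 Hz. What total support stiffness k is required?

169000 N/m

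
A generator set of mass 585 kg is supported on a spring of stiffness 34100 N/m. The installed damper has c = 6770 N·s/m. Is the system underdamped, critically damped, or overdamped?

c_c = 2√(k·m) = 8933 N·s/m; ζ = c/c_c = 6770/8933 = 0.758.
Since ζ < 1 the system is underdamped.

underdamped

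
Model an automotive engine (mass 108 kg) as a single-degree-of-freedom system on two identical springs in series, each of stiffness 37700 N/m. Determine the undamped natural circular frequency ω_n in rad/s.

13.2 rad/s

Series springs: 1/k_eq = 2/37700, so k_eq = 37700/2 = 18850 N/m.
ω_n = √(k_eq/m) = √(18850/108) = √174.5 = 13.21 rad/s.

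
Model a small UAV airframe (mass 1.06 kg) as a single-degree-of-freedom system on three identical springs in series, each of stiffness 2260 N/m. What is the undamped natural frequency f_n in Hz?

Series springs: 1/k_eq = 3/2260, so k_eq = 2260/3 = 753.3 N/m.
ω_n = √(k_eq/m) = √(753.3/1.06) = √710.7 = 26.66 rad/s.
f_n = ω_n/(2π) = 26.66/6.283 = 4.243 Hz.

4.24 Hz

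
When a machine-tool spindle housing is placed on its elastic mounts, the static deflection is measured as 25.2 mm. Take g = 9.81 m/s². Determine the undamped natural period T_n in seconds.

0.318 s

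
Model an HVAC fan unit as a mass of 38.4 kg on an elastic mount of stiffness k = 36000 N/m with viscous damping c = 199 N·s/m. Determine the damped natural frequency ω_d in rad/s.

30.5 rad/s

ω_n = √(k/m) = √(36000/38.4) = 30.62 rad/s.
Critical damping c_c = 2√(k·m) = 2√(36000 × 38.4) = 2352 N·s/m, so ζ = c/c_c = 199/2352 = 0.08463.
ω_d = ω_n√(1 − ζ²) = 30.62 × √(1 − 0.00716) = 30.51 rad/s.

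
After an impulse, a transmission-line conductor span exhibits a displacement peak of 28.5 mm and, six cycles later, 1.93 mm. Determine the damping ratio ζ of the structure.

Logarithmic decrement δ = (1/n)·ln(x₀/x_n) = (1/6)·ln(28.5/1.93) = (1/6)·ln(14.77) = 0.4487.
ζ = δ/√(4π² + δ²) = 0.4487/√(39.48 + 0.201) = 0.4487/6.299 = 0.07124.

0.0712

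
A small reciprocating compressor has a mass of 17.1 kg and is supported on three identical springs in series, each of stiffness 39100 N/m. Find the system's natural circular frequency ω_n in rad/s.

27.6 rad/s

Series springs: 1/k_eq = 3/39100, so k_eq = 39100/3 = 13030 N/m.
ω_n = √(k_eq/m) = √(13030/17.1) = √762.2 = 27.61 rad/s.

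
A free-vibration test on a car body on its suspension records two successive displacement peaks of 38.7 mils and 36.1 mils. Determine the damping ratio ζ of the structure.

0.0111

Logarithmic decrement δ = (1/n)·ln(x₀/x_n) = (1/1)·ln(38.7/36.1) = (1/1)·ln(1.072) = 0.06955.
ζ = δ/√(4π² + δ²) = 0.06955/√(39.48 + 0.00484) = 0.06955/6.284 = 0.01107.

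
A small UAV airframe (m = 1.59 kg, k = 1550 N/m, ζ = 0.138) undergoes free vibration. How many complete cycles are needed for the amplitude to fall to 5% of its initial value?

4 cycles

Logarithmic decrement δ = 2πζ/√(1 − ζ²) = 2π × 0.1380/√(1 − 0.0190) = 0.8755.
x_n/x₀ = e^(−nδ) ≤ 0.05; take ln: n ≥ ln(1/0.05)/δ = 2.996/0.8755 = 3.422.
So 4 complete cycles are required.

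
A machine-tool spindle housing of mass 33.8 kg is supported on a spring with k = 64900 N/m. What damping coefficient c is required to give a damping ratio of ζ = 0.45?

c_c = 2√(k·m) = 2√(64900 × 33.8) = 2962 N·s/m.
c = ζ·c_c = 0.45 × 2962 = 1333 N·s/m.

1330 N·s/m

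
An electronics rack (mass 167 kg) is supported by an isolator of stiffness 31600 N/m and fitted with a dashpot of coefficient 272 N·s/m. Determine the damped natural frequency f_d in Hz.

2.19 Hz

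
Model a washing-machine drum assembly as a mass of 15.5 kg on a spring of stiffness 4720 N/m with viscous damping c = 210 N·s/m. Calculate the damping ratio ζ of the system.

0.388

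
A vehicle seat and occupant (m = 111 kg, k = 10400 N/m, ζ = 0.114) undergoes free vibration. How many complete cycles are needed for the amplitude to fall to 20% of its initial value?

Logarithmic decrement δ = 2πζ/√(1 − ζ²) = 2π × 0.1140/√(1 − 0.0130) = 0.7210.
x_n/x₀ = e^(−nδ) ≤ 0.2; take ln: n ≥ ln(1/0.2)/δ = 1.609/0.7210 = 2.232.
So 3 complete cycles are required.

3 cycles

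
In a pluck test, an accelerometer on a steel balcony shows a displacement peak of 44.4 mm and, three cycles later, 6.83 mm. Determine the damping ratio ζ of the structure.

Logarithmic decrement δ = (1/n)·ln(x₀/x_n) = (1/3)·ln(44.4/6.83) = (1/3)·ln(6.501) = 0.6240.
ζ = δ/√(4π² + δ²) = 0.6240/√(39.48 + 0.389) = 0.6240/6.314 = 0.09882.

0.0988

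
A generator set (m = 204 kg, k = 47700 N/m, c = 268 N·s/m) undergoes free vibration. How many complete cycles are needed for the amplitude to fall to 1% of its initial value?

18 cycles

ζ = c/(2√(km)) = 268/(2√(47700 × 204)) = 268/6239 = 0.04296.
Logarithmic decrement δ = 2πζ/√(1 − ζ²) = 2π × 0.04296/√(1 − 0.00185) = 0.2702.
x_n/x₀ = e^(−nδ) ≤ 0.01; take ln: n ≥ ln(1/0.01)/δ = 4.605/0.2702 = 17.05.
So 18 complete cycles are required.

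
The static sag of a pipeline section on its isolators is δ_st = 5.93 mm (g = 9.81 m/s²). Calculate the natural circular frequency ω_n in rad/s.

ω_n = √(g/δ_st) = √(9.81/0.00593) = √1654 = 40.67 rad/s.

40.7 rad/s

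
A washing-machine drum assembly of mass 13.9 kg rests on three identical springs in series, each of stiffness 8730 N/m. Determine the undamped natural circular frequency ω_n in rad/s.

Series springs: 1/k_eq = 3/8730, so k_eq = 8730/3 = 2910 N/m.
ω_n = √(k_eq/m) = √(2910/13.9) = √209.4 = 14.47 rad/s.

14.5 rad/s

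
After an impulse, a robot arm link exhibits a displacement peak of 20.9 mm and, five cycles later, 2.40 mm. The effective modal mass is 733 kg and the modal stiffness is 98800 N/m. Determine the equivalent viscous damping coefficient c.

Logarithmic decrement δ = (1/n)·ln(x₀/x_n) = (1/5)·ln(20.9/2.40) = (1/5)·ln(8.708) = 0.4329.
ζ = δ/√(4π² + δ²) = 0.4329/√(39.48 + 0.187) = 0.4329/6.298 = 0.06873.
c = ζ · 2√(km) = 0.06873 × 2√(98800 × 733) = 0.06873 × 17020 = 1170 N·s/m.

1170 N·s/m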